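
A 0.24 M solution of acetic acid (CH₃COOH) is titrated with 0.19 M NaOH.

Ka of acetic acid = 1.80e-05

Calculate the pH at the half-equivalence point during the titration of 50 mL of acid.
pH = pKa = 4.74

At the half-equivalence point, [HA] = [A⁻], so by Henderson–Hasselbalch pH = pKa + log(1) = pKa.
pKa = −log(1.80e-05) = 4.74.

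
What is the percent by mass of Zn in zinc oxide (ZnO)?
Mass of Zn in formula = 65.38 × 1 = 65.38 g/mol
Molar mass = 81.38 g/mol
% Zn = (65.38/81.38) × 100% = 80.34%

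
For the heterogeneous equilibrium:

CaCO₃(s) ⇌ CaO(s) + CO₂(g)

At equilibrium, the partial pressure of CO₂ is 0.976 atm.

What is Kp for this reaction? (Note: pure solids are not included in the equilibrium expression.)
K_p = 0.976

Solids (CaCO₃, CaO) have activity 1 and are excluded.
Kp = P(CO₂) = 0.976.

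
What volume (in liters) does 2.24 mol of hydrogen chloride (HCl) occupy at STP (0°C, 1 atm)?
At STP, 1 mol of gas occupies 22.4 L
Volume = 2.24 mol × 22.4 L/mol = 50.18 L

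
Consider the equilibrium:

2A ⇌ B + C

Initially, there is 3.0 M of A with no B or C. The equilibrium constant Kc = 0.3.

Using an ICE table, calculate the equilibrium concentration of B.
[B] = 0.784 M

ICE: [A] = 3.0 − 2x, [B] = [C] = x.
Kc = x²/(3.0 − 2x)² = 0.3 ⇒ √Kc = x/(3.0 − 2x).
x = √0.3·3.0/(1 + 2√0.3) = 0.54772·3.0/2.0954 = 0.78416.
[B] = x = 0.784 M.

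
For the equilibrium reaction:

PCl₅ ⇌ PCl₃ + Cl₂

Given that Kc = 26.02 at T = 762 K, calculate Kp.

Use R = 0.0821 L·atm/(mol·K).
K_p = 1.63e+03

Δn = (moles gaseous products) − (moles gaseous reactants) = 1
T = 762 K; RT = 0.0821 × 762 = 62.5602
Kp = Kc·(RT)^Δn = 26.02 × (62.5602)^1 = 26.02 × 62.5602 = 1.63e+03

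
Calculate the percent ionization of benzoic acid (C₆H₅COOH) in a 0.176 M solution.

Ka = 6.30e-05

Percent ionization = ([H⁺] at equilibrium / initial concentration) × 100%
Percent ionization = 1.87%

Let x = [H⁺]. Ka = x²/(C - x) ⇒ x² + (6.30e-05)x - (6.30e-05)(0.176) = 0. x = 3.2985e-03. Percent = (3.2985e-03/0.176) × 100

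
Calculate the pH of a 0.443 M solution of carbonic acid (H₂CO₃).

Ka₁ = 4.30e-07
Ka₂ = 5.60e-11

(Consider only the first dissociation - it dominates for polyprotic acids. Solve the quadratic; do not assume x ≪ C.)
pH = 3.36

x² + Ka₁·x − Ka₁·C = 0 with Ka₁ = 4.30e-07, C = 0.443.
x = (−Ka₁ + √(Ka₁² + 4·Ka₁·C))/2 = 4.3624e-04 M, so pH = 3.36.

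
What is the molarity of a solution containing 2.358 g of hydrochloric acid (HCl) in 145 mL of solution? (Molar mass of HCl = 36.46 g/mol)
Moles of HCl = 2.358 g ÷ 36.46 g/mol = 0.0646736 mol
Volume = 145 mL = 0.145 L
Molarity = 0.0646736 mol ÷ 0.145 L = 0.446 M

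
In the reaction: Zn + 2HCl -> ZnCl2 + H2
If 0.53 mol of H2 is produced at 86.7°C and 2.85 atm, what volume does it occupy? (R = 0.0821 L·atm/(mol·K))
T = 86.7°C + 273.15 = 359.85 K
V = nRT/P = (0.53 × 0.0821 × 359.85) / 2.85
V = 5.49 L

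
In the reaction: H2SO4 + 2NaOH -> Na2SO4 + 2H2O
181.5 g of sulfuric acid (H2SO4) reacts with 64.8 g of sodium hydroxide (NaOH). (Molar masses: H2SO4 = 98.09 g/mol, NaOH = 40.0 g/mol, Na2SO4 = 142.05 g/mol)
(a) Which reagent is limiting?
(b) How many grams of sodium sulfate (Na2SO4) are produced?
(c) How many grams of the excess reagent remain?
(a) NaOH, (b) 115.1 g, (c) 102 g

Moles of H2SO4 = 181.5 g ÷ 98.09 g/mol = 1.85034 mol
Moles of NaOH = 64.8 g ÷ 40.0 g/mol = 1.62 mol
Moles ÷ coefficient: H2SO4: 1.85034/1 = 1.85, NaOH: 1.62/2 = 0.81
(a) NaOH has the smaller value, so NaOH is the limiting reagent.
(b) Moles of Na2SO4 = 1.62 mol NaOH × (1/2) = 0.81 mol; mass = 0.81 mol × 142.05 g/mol = 115.1 g
(c) H2SO4 consumed = 1.62 × (1/2) = 0.81 mol; remaining = 1.85034 − 0.81 = 1.04034 mol; mass = 1.04034 mol × 98.09 g/mol = 102 g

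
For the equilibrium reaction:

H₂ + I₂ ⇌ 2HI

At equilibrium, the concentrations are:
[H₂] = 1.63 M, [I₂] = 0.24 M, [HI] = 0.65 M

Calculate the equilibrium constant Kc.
K_c = 1.0800

Kc = ([HI]^2) / ([H₂] × [I₂])
   = ((0.65)^2) / ((1.63)·(0.24))
   = 0.4225 / 0.3912 = 1.0800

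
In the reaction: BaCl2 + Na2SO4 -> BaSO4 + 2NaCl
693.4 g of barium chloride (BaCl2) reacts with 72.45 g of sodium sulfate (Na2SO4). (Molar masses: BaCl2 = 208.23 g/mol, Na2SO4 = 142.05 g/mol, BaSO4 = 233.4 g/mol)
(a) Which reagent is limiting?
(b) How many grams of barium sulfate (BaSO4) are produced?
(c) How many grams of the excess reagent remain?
(a) Na2SO4, (b) 119 g, (c) 587.2 g

Moles of BaCl2 = 693.4 g ÷ 208.23 g/mol = 3.32997 mol
Moles of Na2SO4 = 72.45 g ÷ 142.05 g/mol = 0.510032 mol
Moles ÷ coefficient: BaCl2: 3.32997/1 = 3.33, Na2SO4: 0.510032/1 = 0.51
(a) Na2SO4 has the smaller value, so Na2SO4 is the limiting reagent.
(b) Moles of BaSO4 = 0.510032 mol Na2SO4 × (1/1) = 0.510032 mol; mass = 0.510032 mol × 233.4 g/mol = 119 g
(c) BaCl2 consumed = 0.510032 × (1/1) = 0.510032 mol; remaining = 3.32997 − 0.510032 = 2.81994 mol; mass = 2.81994 mol × 208.23 g/mol = 587.2 g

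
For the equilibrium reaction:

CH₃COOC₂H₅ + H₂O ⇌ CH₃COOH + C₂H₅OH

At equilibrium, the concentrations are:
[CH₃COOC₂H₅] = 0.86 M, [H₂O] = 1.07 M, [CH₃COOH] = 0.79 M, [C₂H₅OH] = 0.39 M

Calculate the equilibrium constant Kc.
K_c = 0.3348

Kc = ([CH₃COOH] × [C₂H₅OH]) / ([CH₃COOC₂H₅] × [H₂O])
   = ((0.79)·(0.39)) / ((0.86)·(1.07))
   = 0.3081 / 0.9202 = 0.3348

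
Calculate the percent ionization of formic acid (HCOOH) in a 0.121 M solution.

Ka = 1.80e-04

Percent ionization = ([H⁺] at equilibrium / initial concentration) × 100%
Percent ionization = 3.78%

Let x = [H⁺]. Ka = x²/(C - x) ⇒ x² + (1.80e-04)x - (1.80e-04)(0.121) = 0. x = 4.5778e-03. Percent = (4.5778e-03/0.121) × 100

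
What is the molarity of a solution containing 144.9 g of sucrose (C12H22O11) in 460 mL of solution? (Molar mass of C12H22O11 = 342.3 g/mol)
Moles of C12H22O11 = 144.9 g ÷ 342.3 g/mol = 0.423313 mol
Volume = 460 mL = 0.46 L
Molarity = 0.423313 mol ÷ 0.46 L = 0.9202 M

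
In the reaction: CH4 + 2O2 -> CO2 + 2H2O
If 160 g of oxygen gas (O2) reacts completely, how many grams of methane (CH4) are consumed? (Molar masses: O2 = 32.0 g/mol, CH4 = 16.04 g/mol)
Moles of O2 = 160 g ÷ 32.0 g/mol = 5 mol
Mole ratio: 1 mol CH4 / 2 mol O2
Moles of CH4 = 5 × (1/2) = 2.5 mol
Mass of CH4 = 2.5 mol × 16.04 g/mol = 40.1 g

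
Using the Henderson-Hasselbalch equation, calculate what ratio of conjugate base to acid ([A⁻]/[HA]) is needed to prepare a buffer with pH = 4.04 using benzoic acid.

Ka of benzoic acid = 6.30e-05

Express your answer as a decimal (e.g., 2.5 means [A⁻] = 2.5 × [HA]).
[A⁻]/[HA] = 0.691

pKa = −log(6.30e-05) = 4.2007. pH = pKa + log([A⁻]/[HA]). 4.04 = 4.2007 + log(ratio). log(ratio) = 4.04 − 4.2007 = -0.1607. ratio = 10^(-0.1607) = 0.691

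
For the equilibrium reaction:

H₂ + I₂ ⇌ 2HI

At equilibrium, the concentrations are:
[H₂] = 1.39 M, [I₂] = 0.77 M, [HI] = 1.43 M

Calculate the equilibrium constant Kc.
K_c = 1.9106

Kc = ([HI]^2) / ([H₂] × [I₂])
   = ((1.43)^2) / ((1.39)·(0.77))
   = 2.0449 / 1.0703 = 1.9106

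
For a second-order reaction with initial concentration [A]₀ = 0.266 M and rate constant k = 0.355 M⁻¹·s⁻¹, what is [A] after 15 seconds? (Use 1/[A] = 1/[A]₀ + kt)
0.1101 M

1/[A] = 1/[A]₀ + k·t = 1/0.266 + (0.355)·(15) = 3.7594 + 5.3250 = 9.0844
[A] = 1/9.0844 = 0.1101 M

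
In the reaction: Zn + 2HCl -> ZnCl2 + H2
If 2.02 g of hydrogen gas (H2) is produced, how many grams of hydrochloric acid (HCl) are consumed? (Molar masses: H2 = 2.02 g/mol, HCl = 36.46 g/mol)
Moles of H2 = 2.02 g ÷ 2.02 g/mol = 1 mol
Mole ratio: 2 mol HCl / 1 mol H2
Moles of HCl = 1 × (2/1) = 2 mol
Mass of HCl = 2 mol × 36.46 g/mol = 72.92 g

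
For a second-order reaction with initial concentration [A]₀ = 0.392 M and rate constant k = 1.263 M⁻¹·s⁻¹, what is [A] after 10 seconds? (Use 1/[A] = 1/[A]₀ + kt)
0.0659 M

1/[A] = 1/[A]₀ + k·t = 1/0.392 + (1.263)·(10) = 2.5510 + 12.6300 = 15.1810
[A] = 1/15.1810 = 0.0659 M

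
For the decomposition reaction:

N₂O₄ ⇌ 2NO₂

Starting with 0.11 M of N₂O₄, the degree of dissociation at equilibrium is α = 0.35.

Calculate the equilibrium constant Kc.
K_c = 0.0829

x = α·[A]₀ = 0.35 × 0.11 = 0.0385 M dissociated.
At eq: [N₂O₄] = 0.11 − 0.0385 = 0.0715 M; [NO₂] = 2x = 0.077 M.
Kc = [NO₂]²/[N₂O₄] = (0.077)²/0.0715 = 0.08292.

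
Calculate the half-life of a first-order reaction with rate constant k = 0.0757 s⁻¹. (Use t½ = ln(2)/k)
9.16 s

t½ = ln(2)/k = 0.6931/0.0757 = 9.16 s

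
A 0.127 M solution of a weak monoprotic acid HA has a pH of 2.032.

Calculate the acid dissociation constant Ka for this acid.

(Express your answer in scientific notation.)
K_a = 7.33e-04

[H⁺] = 10^(−pH) = 10^(−2.032) = 9.290e-03 M. For HA ⇌ H⁺ + A⁻, Ka = x²/(C − x) = (9.290e-03)²/(0.127 − 9.290e-03) = 7.33e-04.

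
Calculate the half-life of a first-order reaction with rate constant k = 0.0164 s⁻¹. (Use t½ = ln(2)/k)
42.27 s

t½ = ln(2)/k = 0.6931/0.0164 = 42.27 s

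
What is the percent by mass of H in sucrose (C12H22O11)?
Mass of H in formula = 1.008 × 22 = 22.176 g/mol
Molar mass = 342.3 g/mol
% H = (22.176/342.3) × 100% = 6.48%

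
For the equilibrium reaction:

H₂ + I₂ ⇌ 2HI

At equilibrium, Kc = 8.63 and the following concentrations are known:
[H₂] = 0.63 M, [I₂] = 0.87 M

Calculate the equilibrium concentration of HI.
[HI] = 2.1749 M

Kc = ([HI]^2) / ([H₂] × [I₂]) = 8.63
[HI]^2 = Kc · (reactant terms)/(other product terms) = 8.63 · 0.5481 / 1 = 4.7301
[HI] = (4.7301)^(1/2) = 2.1749 M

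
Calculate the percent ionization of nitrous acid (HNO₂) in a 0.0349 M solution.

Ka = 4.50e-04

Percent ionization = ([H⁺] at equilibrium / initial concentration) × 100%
Percent ionization = 10.7%

Let x = [H⁺]. Ka = x²/(C - x) ⇒ x² + (4.50e-04)x - (4.50e-04)(0.0349) = 0. x = 3.7443e-03. Percent = (3.7443e-03/0.0349) × 100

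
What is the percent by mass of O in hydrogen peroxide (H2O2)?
Mass of O in formula = 16.0 × 2 = 32 g/mol
Molar mass = 34.02 g/mol
% O = (32/34.02) × 100% = 94.06%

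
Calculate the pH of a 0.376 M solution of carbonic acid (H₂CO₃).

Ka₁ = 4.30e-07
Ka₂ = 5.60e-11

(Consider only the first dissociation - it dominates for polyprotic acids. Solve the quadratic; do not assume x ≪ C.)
pH = 3.40

x² + Ka₁·x − Ka₁·C = 0 with Ka₁ = 4.30e-07, C = 0.376.
x = (−Ka₁ + √(Ka₁² + 4·Ka₁·C))/2 = 4.0188e-04 M, so pH = 3.40.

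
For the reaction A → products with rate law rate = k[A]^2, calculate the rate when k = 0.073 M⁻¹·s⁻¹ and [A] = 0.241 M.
0.00424 M/s

rate = k·[A]^2 = 0.073·(0.241)^2 = 0.073·0.058081 = 0.00424 M/s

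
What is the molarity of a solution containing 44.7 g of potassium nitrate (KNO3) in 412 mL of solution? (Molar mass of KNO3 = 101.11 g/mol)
Moles of KNO3 = 44.7 g ÷ 101.11 g/mol = 0.442093 mol
Volume = 412 mL = 0.412 L
Molarity = 0.442093 mol ÷ 0.412 L = 1.073 M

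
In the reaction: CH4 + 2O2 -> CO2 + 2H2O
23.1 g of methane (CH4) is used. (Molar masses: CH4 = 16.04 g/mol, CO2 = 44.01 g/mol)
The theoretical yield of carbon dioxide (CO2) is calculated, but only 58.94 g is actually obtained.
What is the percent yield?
Moles of CH4 = 23.1 g ÷ 16.04 g/mol = 1.44015 mol
Mole ratio: 1 mol CO2 / 1 mol CH4
Moles of CO2 = 1.44015 × (1/1) = 1.44015 mol
Theoretical yield = 1.44015 mol × 44.01 g/mol = 63.381 g
Actual yield = 58.94 g
Percent yield = (58.94 / 63.381) × 100% = 93.0%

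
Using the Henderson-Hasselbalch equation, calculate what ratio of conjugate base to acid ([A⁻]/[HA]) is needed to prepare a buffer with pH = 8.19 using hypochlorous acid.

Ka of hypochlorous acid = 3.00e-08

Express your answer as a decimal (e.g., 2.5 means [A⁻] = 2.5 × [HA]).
[A⁻]/[HA] = 4.646

pKa = −log(3.00e-08) = 7.5229. pH = pKa + log([A⁻]/[HA]). 8.19 = 7.5229 + log(ratio). log(ratio) = 8.19 − 7.5229 = 0.6671. ratio = 10^(0.6671) = 4.646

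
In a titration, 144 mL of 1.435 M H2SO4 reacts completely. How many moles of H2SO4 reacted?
Moles = Molarity × Volume (L)
Moles = 1.435 M × 0.144 L = 0.2066 mol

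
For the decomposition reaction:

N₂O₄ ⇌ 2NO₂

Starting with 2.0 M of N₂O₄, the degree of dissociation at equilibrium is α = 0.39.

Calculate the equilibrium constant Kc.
K_c = 1.9948

x = α·[A]₀ = 0.39 × 2.0 = 0.78 M dissociated.
At eq: [N₂O₄] = 2.0 − 0.78 = 1.22 M; [NO₂] = 2x = 1.56 M.
Kc = [NO₂]²/[N₂O₄] = (1.56)²/1.22 = 1.995.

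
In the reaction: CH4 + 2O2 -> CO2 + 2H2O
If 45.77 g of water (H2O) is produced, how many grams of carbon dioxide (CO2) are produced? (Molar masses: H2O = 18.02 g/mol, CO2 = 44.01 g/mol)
Moles of H2O = 45.77 g ÷ 18.02 g/mol = 2.53996 mol
Mole ratio: 1 mol CO2 / 2 mol H2O
Moles of CO2 = 2.53996 × (1/2) = 1.26998 mol
Mass of CO2 = 1.26998 mol × 44.01 g/mol = 55.89 g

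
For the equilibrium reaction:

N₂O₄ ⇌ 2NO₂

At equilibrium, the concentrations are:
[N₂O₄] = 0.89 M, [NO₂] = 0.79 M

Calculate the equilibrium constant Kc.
K_c = 0.7012

Kc = ([NO₂]^2) / ([N₂O₄])
   = ((0.79)^2) / ((0.89))
   = 0.6241 / 0.89 = 0.7012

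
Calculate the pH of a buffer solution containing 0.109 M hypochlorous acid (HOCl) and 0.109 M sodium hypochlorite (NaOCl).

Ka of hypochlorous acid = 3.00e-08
pH = 7.52

pKa = -log(3.00e-08) = 7.52. pH = pKa + log([A⁻]/[HA]) = 7.52 + log(0.109/0.109)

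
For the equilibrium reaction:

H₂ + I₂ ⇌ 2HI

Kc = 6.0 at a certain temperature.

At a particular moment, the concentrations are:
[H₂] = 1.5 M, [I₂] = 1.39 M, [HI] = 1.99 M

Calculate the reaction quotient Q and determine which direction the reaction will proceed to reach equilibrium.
Q = 1.899, Q < K, reaction proceeds forward (toward products)

Q = ([HI]^2) / ([H₂] × [I₂])
  = ((1.99)^2) / ((1.5)·(1.39)) = 3.9601/2.085 = 1.899
Since Q = 1.899 < Kc = 6.0, the reaction proceeds forward (toward products) to reach equilibrium.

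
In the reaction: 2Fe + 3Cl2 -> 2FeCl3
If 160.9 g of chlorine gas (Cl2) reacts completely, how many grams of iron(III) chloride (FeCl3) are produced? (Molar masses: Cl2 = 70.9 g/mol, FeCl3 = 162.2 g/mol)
Moles of Cl2 = 160.9 g ÷ 70.9 g/mol = 2.26939 mol
Mole ratio: 2 mol FeCl3 / 3 mol Cl2
Moles of FeCl3 = 2.26939 × (2/3) = 1.51293 mol
Mass of FeCl3 = 1.51293 mol × 162.2 g/mol = 245.4 g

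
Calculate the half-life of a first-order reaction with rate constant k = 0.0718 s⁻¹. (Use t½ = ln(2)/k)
9.65 s

t½ = ln(2)/k = 0.6931/0.0718 = 9.65 s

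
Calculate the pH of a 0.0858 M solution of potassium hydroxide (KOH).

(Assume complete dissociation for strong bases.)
pH = 12.93

[OH⁻] = 0.0858 M for strong base. pOH = -log[OH⁻] = 1.07, pH = 14 - pOH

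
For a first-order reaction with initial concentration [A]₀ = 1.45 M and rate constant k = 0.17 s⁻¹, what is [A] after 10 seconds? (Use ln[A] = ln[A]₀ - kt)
0.2649 M

ln[A] = ln[A]₀ - k·t = ln(1.45) - (0.17)·(10) = 0.3716 - 1.7000 = -1.3284
[A] = e^(-1.3284) = 0.2649 M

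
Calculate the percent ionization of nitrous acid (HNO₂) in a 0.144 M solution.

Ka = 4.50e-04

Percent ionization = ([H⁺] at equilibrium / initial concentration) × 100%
Percent ionization = 5.44%

Let x = [H⁺]. Ka = x²/(C - x) ⇒ x² + (4.50e-04)x - (4.50e-04)(0.144) = 0. x = 7.8280e-03. Percent = (7.8280e-03/0.144) × 100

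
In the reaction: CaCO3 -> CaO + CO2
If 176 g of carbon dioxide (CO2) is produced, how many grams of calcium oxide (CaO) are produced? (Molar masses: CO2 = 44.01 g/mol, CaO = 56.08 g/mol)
Moles of CO2 = 176 g ÷ 44.01 g/mol = 3.99909 mol
Mole ratio: 1 mol CaO / 1 mol CO2
Moles of CaO = 3.99909 × (1/1) = 3.99909 mol
Mass of CaO = 3.99909 mol × 56.08 g/mol = 224.3 g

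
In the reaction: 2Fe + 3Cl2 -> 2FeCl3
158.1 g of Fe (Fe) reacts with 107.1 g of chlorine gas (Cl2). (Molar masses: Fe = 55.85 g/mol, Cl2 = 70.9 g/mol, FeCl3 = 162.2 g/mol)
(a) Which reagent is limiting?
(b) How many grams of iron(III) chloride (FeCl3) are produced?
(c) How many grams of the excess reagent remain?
(a) Cl2, (b) 163.3 g, (c) 101.9 g

Moles of Fe = 158.1 g ÷ 55.85 g/mol = 2.8308 mol
Moles of Cl2 = 107.1 g ÷ 70.9 g/mol = 1.51058 mol
Moles ÷ coefficient: Fe: 2.8308/2 = 1.415, Cl2: 1.51058/3 = 0.5035
(a) Cl2 has the smaller value, so Cl2 is the limiting reagent.
(b) Moles of FeCl3 = 1.51058 mol Cl2 × (2/3) = 1.00705 mol; mass = 1.00705 mol × 162.2 g/mol = 163.3 g
(c) Fe consumed = 1.51058 × (2/3) = 1.00705 mol; remaining = 2.8308 − 1.00705 = 1.82374 mol; mass = 1.82374 mol × 55.85 g/mol = 101.9 g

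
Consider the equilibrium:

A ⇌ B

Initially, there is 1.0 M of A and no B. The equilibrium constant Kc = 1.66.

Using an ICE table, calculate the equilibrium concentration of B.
[B] = 0.624 M

ICE: [A] = 1.0 − x, [B] = x.
Kc = x/(1.0 − x) = 1.66 ⇒ x = 1.66·1.0/(1 + 1.66) = 1.66/2.66 = 0.6241.
[B] = x = 0.624 M.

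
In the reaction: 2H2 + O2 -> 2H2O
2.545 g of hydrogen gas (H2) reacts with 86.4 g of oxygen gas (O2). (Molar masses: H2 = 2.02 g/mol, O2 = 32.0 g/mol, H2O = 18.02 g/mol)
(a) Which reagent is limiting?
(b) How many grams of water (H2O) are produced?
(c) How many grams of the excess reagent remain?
(a) H2, (b) 22.7 g, (c) 66.24 g

Moles of H2 = 2.545 g ÷ 2.02 g/mol = 1.2599 mol
Moles of O2 = 86.4 g ÷ 32.0 g/mol = 2.7 mol
Moles ÷ coefficient: H2: 1.2599/2 = 0.63, O2: 2.7/1 = 2.7
(a) H2 has the smaller value, so H2 is the limiting reagent.
(b) Moles of H2O = 1.2599 mol H2 × (2/2) = 1.2599 mol; mass = 1.2599 mol × 18.02 g/mol = 22.7 g
(c) O2 consumed = 1.2599 × (1/2) = 0.62995 mol; remaining = 2.7 − 0.62995 = 2.07005 mol; mass = 2.07005 mol × 32.0 g/mol = 66.24 g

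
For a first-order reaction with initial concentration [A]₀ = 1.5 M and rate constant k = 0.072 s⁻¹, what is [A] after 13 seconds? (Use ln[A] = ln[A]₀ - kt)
0.5883 M

ln[A] = ln[A]₀ - k·t = ln(1.5) - (0.072)·(13) = 0.4055 - 0.9360 = -0.5305
[A] = e^(-0.5305) = 0.5883 M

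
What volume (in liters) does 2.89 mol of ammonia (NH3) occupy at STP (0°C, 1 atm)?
At STP, 1 mol of gas occupies 22.4 L
Volume = 2.89 mol × 22.4 L/mol = 64.74 L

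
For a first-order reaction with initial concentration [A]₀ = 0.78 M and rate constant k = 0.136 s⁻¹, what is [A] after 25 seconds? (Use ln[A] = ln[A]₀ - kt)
0.0260 M

ln[A] = ln[A]₀ - k·t = ln(0.78) - (0.136)·(25) = -0.2485 - 3.4000 = -3.6485
[A] = e^(-3.6485) = 0.0260 M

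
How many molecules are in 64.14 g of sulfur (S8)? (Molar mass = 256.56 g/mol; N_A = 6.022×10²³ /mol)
Moles = 64.14 g ÷ 256.56 g/mol = 0.25 mol
Molecules = 0.25 mol × 6.022×10²³ /mol = 1.506e+23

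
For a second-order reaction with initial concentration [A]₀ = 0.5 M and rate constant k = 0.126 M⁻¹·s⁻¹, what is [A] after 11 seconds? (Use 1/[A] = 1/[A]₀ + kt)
0.2953 M

1/[A] = 1/[A]₀ + k·t = 1/0.5 + (0.126)·(11) = 2.0000 + 1.3860 = 3.3860
[A] = 1/3.3860 = 0.2953 M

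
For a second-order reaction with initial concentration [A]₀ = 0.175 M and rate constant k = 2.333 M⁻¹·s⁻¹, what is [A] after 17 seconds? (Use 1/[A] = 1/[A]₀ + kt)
0.0220 M

1/[A] = 1/[A]₀ + k·t = 1/0.175 + (2.333)·(17) = 5.7143 + 39.6610 = 45.3753
[A] = 1/45.3753 = 0.0220 M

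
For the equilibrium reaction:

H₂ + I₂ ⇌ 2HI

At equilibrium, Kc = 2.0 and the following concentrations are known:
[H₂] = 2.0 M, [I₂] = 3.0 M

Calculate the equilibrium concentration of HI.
[HI] = 3.4641 M

Kc = ([HI]^2) / ([H₂] × [I₂]) = 2.0
[HI]^2 = Kc · (reactant terms)/(other product terms) = 2.0 · 6 / 1 = 12
[HI] = (12)^(1/2) = 3.4641 M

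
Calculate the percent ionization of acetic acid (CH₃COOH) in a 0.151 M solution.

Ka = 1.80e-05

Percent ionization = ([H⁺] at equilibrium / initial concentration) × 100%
Percent ionization = 1.09%

Let x = [H⁺]. Ka = x²/(C - x) ⇒ x² + (1.80e-05)x - (1.80e-05)(0.151) = 0. x = 1.6397e-03. Percent = (1.6397e-03/0.151) × 100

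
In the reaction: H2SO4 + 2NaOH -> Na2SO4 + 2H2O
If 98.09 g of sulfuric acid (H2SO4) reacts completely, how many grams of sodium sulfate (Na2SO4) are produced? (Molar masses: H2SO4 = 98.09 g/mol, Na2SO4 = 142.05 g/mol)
Moles of H2SO4 = 98.09 g ÷ 98.09 g/mol = 1 mol
Mole ratio: 1 mol Na2SO4 / 1 mol H2SO4
Moles of Na2SO4 = 1 × (1/1) = 1 mol
Mass of Na2SO4 = 1 mol × 142.05 g/mol = 142.1 g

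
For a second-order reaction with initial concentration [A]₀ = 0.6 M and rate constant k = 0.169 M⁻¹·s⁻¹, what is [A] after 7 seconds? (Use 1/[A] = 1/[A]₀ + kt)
0.3509 M

1/[A] = 1/[A]₀ + k·t = 1/0.6 + (0.169)·(7) = 1.6667 + 1.1830 = 2.8497
[A] = 1/2.8497 = 0.3509 M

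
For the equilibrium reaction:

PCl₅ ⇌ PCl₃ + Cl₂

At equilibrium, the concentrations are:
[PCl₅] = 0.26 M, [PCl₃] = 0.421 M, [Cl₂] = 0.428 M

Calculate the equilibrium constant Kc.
K_c = 0.6930

Kc = ([PCl₃] × [Cl₂]) / ([PCl₅])
   = ((0.421)·(0.428)) / ((0.26))
   = 0.18019 / 0.26 = 0.6930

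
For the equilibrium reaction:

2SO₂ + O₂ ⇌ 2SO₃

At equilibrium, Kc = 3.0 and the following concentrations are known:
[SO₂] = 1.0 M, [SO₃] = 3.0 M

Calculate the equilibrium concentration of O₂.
[O₂] = 3.0000 M

Kc = ([SO₃]^2) / ([SO₂]^2 × [O₂]) = 3.0
[O₂]^1 = (product terms)/(Kc · other reactant terms) = 9 / (3.0 · 1) = 3
[O₂] = 3.0000 M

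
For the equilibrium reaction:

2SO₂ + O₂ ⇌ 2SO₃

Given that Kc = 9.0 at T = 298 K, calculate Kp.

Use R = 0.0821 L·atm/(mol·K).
K_p = 0.3679

Δn = (moles gaseous products) − (moles gaseous reactants) = -1
T = 298 K; RT = 0.0821 × 298 = 24.4658
Kp = Kc·(RT)^Δn = 9.0 × (24.4658)^-1 = 9.0 × 0.0408734 = 0.3679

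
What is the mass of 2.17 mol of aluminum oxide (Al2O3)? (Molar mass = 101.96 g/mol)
Mass = 2.17 mol × 101.96 g/mol = 221.3 g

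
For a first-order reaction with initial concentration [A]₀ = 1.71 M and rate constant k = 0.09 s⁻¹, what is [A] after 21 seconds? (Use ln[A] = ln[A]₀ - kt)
0.2583 M

ln[A] = ln[A]₀ - k·t = ln(1.71) - (0.09)·(21) = 0.5365 - 1.8900 = -1.3535
[A] = e^(-1.3535) = 0.2583 M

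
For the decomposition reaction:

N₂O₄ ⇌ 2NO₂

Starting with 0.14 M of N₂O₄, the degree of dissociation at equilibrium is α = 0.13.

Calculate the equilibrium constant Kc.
K_c = 0.0109

x = α·[A]₀ = 0.13 × 0.14 = 0.0182 M dissociated.
At eq: [N₂O₄] = 0.14 − 0.0182 = 0.1218 M; [NO₂] = 2x = 0.0364 M.
Kc = [NO₂]²/[N₂O₄] = (0.0364)²/0.1218 = 0.01088.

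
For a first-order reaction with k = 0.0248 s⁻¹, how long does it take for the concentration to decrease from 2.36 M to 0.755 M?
45.96 s

From ln[A] = ln[A]₀ - k·t: t = ln([A]₀/[A])/k = ln(2.36/0.755)/0.0248 = ln(3.1258)/0.0248 = 1.1397/0.0248 = 45.96 s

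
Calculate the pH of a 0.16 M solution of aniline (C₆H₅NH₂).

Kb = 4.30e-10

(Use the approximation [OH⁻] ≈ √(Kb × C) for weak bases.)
pH = 8.92

[OH⁻] = √(Kb × C) = √(4.30e-10 × 0.16) = 8.2946e-06. pOH = 5.08, pH = 14 - pOH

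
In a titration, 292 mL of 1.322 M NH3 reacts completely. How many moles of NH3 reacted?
Moles = Molarity × Volume (L)
Moles = 1.322 M × 0.292 L = 0.386 mol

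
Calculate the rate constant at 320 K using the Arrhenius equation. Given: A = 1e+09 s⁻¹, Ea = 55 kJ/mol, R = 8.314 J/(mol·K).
1.05e+00 s⁻¹

k = A·exp(-Ea/(R·T)) = 1e+09·exp(-55000/(8.314·320)) = 1e+09·exp(-20.6730) = 1e+09·1.0516e-09 = 1.05e+00 s⁻¹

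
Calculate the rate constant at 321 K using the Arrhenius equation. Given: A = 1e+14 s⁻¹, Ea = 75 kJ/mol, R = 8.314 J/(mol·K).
6.24e+01 s⁻¹

k = A·exp(-Ea/(R·T)) = 1e+14·exp(-75000/(8.314·321)) = 1e+14·exp(-28.1026) = 1e+14·6.2403e-13 = 6.24e+01 s⁻¹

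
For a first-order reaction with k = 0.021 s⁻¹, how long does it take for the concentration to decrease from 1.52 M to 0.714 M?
35.98 s

From ln[A] = ln[A]₀ - k·t: t = ln([A]₀/[A])/k = ln(1.52/0.714)/0.021 = ln(2.1289)/0.021 = 0.7556/0.021 = 35.98 s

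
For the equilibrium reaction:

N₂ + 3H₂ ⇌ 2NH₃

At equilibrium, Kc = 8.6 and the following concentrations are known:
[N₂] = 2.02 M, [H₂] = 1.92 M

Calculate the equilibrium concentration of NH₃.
[NH₃] = 11.0886 M

Kc = ([NH₃]^2) / ([N₂] × [H₂]^3) = 8.6
[NH₃]^2 = Kc · (reactant terms)/(other product terms) = 8.6 · 14.297 / 1 = 122.96
[NH₃] = (122.96)^(1/2) = 11.0886 M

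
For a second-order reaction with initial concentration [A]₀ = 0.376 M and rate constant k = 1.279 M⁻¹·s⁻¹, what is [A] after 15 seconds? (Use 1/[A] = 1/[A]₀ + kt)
0.0458 M

1/[A] = 1/[A]₀ + k·t = 1/0.376 + (1.279)·(15) = 2.6596 + 19.1850 = 21.8446
[A] = 1/21.8446 = 0.0458 M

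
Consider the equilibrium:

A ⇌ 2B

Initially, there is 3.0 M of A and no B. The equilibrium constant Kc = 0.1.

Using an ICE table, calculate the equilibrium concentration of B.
[B] = 0.523 M

ICE: [A] = 3.0 − x, [B] = 2x.
Kc = (2x)²/(3.0 − x) = 0.1 ⇒ 4x² + 0.1x − 0.3 = 0.
x = (−0.1 + √(0.1² + 4·4·0.3))/(2·4) = (−0.1 + √4.81)/8 = 0.26165.
[B] = 2x = 0.523 M.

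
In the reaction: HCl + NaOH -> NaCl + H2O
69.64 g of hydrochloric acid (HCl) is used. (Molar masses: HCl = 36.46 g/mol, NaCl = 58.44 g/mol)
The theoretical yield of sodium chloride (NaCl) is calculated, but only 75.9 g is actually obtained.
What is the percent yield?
Moles of HCl = 69.64 g ÷ 36.46 g/mol = 1.91004 mol
Mole ratio: 1 mol NaCl / 1 mol HCl
Moles of NaCl = 1.91004 × (1/1) = 1.91004 mol
Theoretical yield = 1.91004 mol × 58.44 g/mol = 111.62 g
Actual yield = 75.9 g
Percent yield = (75.9 / 111.62) × 100% = 68.0%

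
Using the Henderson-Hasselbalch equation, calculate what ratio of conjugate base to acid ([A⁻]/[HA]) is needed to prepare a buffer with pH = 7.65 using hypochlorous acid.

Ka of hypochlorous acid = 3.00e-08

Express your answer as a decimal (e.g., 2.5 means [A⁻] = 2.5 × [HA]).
[A⁻]/[HA] = 1.340

pKa = −log(3.00e-08) = 7.5229. pH = pKa + log([A⁻]/[HA]). 7.65 = 7.5229 + log(ratio). log(ratio) = 7.65 − 7.5229 = 0.1271. ratio = 10^(0.1271) = 1.340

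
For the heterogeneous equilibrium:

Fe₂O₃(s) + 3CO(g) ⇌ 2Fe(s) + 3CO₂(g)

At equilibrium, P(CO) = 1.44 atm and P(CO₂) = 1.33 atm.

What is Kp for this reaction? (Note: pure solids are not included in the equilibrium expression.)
K_p = 0.788

Solids (Fe₂O₃, Fe) are excluded.
Kp = P(CO₂)³/P(CO)³ = (1.33)³/(1.44)³ = 2.353/2.986 = 0.788.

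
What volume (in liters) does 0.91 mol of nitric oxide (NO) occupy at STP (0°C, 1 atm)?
At STP, 1 mol of gas occupies 22.4 L
Volume = 0.91 mol × 22.4 L/mol = 20.38 L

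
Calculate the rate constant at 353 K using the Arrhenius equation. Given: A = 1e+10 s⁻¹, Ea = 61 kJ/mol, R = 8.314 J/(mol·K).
9.40e+00 s⁻¹

k = A·exp(-Ea/(R·T)) = 1e+10·exp(-61000/(8.314·353)) = 1e+10·exp(-20.7848) = 1e+10·9.4035e-10 = 9.40e+00 s⁻¹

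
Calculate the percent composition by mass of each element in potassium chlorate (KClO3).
K: 31.91%, Cl: 28.93%, O: 39.17%

Molar mass of KClO3 = 122.55 g/mol
% K = (1 × 39.1) / 122.55 × 100% = 39.1 / 122.55 × 100% = 31.91%
% Cl = (1 × 35.45) / 122.55 × 100% = 35.45 / 122.55 × 100% = 28.93%
% O = (3 × 16.0) / 122.55 × 100% = 48 / 122.55 × 100% = 39.17%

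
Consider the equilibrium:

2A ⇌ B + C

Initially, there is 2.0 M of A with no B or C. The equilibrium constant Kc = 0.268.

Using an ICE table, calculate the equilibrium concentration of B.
[B] = 0.509 M

ICE: [A] = 2.0 − 2x, [B] = [C] = x.
Kc = x²/(2.0 − 2x)² = 0.268 ⇒ √Kc = x/(2.0 − 2x).
x = √0.268·2.0/(1 + 2√0.268) = 0.51769·2.0/2.0354 = 0.50869.
[B] = x = 0.509 M.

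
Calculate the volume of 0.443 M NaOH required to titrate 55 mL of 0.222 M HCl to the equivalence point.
V_{base} = 27.6 mL

At equivalence: moles acid = moles base.
moles HCl = 0.222 M × 0.055 L = 0.01221 mol
V_NaOH = 0.01221 mol ÷ 0.443 M = 0.02756 L = 27.6 mL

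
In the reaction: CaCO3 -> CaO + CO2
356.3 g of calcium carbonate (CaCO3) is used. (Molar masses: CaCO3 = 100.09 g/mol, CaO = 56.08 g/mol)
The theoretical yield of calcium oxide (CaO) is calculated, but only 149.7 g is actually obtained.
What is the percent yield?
Moles of CaCO3 = 356.3 g ÷ 100.09 g/mol = 3.5598 mol
Mole ratio: 1 mol CaO / 1 mol CaCO3
Moles of CaO = 3.5598 × (1/1) = 3.5598 mol
Theoretical yield = 3.5598 mol × 56.08 g/mol = 199.63 g
Actual yield = 149.7 g
Percent yield = (149.7 / 199.63) × 100% = 75.0%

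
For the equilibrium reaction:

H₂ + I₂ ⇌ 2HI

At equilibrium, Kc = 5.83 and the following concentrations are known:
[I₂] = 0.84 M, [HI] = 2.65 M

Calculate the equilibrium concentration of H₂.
[H₂] = 1.4340 M

Kc = ([HI]^2) / ([H₂] × [I₂]) = 5.83
[H₂]^1 = (product terms)/(Kc · other reactant terms) = 7.0225 / (5.83 · 0.84) = 1.434
[H₂] = 1.4340 M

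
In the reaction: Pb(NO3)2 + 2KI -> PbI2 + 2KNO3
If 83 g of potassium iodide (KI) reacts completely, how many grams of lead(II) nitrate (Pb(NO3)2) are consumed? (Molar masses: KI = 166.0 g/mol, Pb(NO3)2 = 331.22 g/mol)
Moles of KI = 83 g ÷ 166.0 g/mol = 0.5 mol
Mole ratio: 1 mol Pb(NO3)2 / 2 mol KI
Moles of Pb(NO3)2 = 0.5 × (1/2) = 0.25 mol
Mass of Pb(NO3)2 = 0.25 mol × 331.22 g/mol = 82.81 g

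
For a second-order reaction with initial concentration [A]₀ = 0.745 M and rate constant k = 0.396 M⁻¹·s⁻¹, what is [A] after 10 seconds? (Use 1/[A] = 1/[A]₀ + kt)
0.1886 M

1/[A] = 1/[A]₀ + k·t = 1/0.745 + (0.396)·(10) = 1.3423 + 3.9600 = 5.3023
[A] = 1/5.3023 = 0.1886 M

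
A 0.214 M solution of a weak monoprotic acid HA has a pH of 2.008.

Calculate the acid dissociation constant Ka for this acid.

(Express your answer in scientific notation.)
K_a = 4.72e-04

[H⁺] = 10^(−pH) = 10^(−2.008) = 9.817e-03 M. For HA ⇌ H⁺ + A⁻, Ka = x²/(C − x) = (9.817e-03)²/(0.214 − 9.817e-03) = 4.72e-04.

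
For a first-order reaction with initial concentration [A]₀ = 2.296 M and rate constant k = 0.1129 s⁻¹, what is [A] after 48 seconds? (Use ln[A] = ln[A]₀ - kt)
0.0102 M

ln[A] = ln[A]₀ - k·t = ln(2.296) - (0.1129)·(48) = 0.8312 - 5.4192 = -4.5880
[A] = e^(-4.5880) = 0.0102 M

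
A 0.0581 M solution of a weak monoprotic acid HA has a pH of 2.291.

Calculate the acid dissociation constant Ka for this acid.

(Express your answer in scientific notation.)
K_a = 4.94e-04

[H⁺] = 10^(−pH) = 10^(−2.291) = 5.117e-03 M. For HA ⇌ H⁺ + A⁻, Ka = x²/(C − x) = (5.117e-03)²/(0.0581 − 5.117e-03) = 4.94e-04.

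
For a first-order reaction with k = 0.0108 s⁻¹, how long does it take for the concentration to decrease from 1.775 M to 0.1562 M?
225.04 s

From ln[A] = ln[A]₀ - k·t: t = ln([A]₀/[A])/k = ln(1.775/0.1562)/0.0108 = ln(11.3636)/0.0108 = 2.4304/0.0108 = 225.04 s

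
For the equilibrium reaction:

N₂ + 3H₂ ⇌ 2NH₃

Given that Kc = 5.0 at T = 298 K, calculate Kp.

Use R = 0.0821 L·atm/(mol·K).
K_p = 0.0084

Δn = (moles gaseous products) − (moles gaseous reactants) = -2
T = 298 K; RT = 0.0821 × 298 = 24.4658
Kp = Kc·(RT)^Δn = 5.0 × (24.4658)^-2 = 5.0 × 0.00167063 = 0.0084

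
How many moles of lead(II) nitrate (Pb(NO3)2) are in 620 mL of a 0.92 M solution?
Moles = Molarity × Volume (L)
Moles = 0.92 M × 0.62 L = 0.5704 mol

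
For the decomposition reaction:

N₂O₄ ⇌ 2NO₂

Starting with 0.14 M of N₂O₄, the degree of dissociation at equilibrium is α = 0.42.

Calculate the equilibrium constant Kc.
K_c = 0.1703

x = α·[A]₀ = 0.42 × 0.14 = 0.0588 M dissociated.
At eq: [N₂O₄] = 0.14 − 0.0588 = 0.0812 M; [NO₂] = 2x = 0.1176 M.
Kc = [NO₂]²/[N₂O₄] = (0.1176)²/0.0812 = 0.1703.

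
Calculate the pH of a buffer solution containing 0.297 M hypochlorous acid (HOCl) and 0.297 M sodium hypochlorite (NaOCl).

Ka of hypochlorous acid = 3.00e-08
pH = 7.52

pKa = -log(3.00e-08) = 7.52. pH = pKa + log([A⁻]/[HA]) = 7.52 + log(0.297/0.297)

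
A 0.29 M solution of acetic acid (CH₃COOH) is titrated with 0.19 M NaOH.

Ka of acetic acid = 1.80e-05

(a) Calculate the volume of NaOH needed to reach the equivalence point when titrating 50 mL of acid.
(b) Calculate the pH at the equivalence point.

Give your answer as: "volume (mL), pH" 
V = 76.3 mL, pH = 8.90

(a) At equivalence: moles acid = moles base.
moles acid = 0.29 × 0.05 = 0.0145 mol; V_NaOH = 0.0145/0.19 = 0.07632 L = 76.3 mL.
(b) At equivalence, all acid → conjugate base A⁻ at [A⁻] = 0.0145/0.1263 = 0.1148 M.
Kb = Kw/Ka = 1.0e-14/1.80e-05 = 5.556e-10; [OH⁻] = √(Kb·[A⁻]) = 7.986e-06; pOH = 5.10; pH = 14 − pOH = 8.90.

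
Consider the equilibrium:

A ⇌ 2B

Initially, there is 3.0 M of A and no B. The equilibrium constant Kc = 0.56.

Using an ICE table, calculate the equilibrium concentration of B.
[B] = 1.164 M

ICE: [A] = 3.0 − x, [B] = 2x.
Kc = (2x)²/(3.0 − x) = 0.56 ⇒ 4x² + 0.56x − 1.68 = 0.
x = (−0.56 + √(0.56² + 4·4·1.68))/(2·4) = (−0.56 + √27.194)/8 = 0.58184.
[B] = 2x = 1.164 M.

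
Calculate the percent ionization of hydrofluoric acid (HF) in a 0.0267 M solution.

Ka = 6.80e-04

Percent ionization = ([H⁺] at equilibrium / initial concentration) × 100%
Percent ionization = 14.7%

Let x = [H⁺]. Ka = x²/(C - x) ⇒ x² + (6.80e-04)x - (6.80e-04)(0.0267) = 0. x = 3.9345e-03. Percent = (3.9345e-03/0.0267) × 100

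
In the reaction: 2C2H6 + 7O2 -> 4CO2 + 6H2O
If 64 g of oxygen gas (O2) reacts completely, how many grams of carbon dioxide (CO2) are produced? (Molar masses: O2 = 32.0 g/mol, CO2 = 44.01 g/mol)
Moles of O2 = 64 g ÷ 32.0 g/mol = 2 mol
Mole ratio: 4 mol CO2 / 7 mol O2
Moles of CO2 = 2 × (4/7) = 1.14286 mol
Mass of CO2 = 1.14286 mol × 44.01 g/mol = 50.3 g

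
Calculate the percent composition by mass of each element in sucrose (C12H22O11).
C: 42.10%, H: 6.48%, O: 51.42%

Molar mass of C12H22O11 = 342.3 g/mol
% C = (12 × 12.01) / 342.3 × 100% = 144.12 / 342.3 × 100% = 42.10%
% H = (22 × 1.008) / 342.3 × 100% = 22.176 / 342.3 × 100% = 6.48%
% O = (11 × 16.0) / 342.3 × 100% = 176 / 342.3 × 100% = 51.42%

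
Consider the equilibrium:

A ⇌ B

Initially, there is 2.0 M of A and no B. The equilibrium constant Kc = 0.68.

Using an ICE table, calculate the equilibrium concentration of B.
[B] = 0.810 M

ICE: [A] = 2.0 − x, [B] = x.
Kc = x/(2.0 − x) = 0.68 ⇒ x = 0.68·2.0/(1 + 0.68) = 1.36/1.68 = 0.8095.
[B] = x = 0.810 M.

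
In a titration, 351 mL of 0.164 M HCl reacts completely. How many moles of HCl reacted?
Moles = Molarity × Volume (L)
Moles = 0.164 M × 0.351 L = 0.05756 mol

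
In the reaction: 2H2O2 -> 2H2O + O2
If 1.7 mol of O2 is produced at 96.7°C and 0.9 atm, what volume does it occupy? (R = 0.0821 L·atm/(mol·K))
T = 96.7°C + 273.15 = 369.85 K
V = nRT/P = (1.7 × 0.0821 × 369.85) / 0.9
V = 57.36 L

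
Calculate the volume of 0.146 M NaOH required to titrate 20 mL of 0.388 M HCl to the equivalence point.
V_{base} = 53.2 mL

At equivalence: moles acid = moles base.
moles HCl = 0.388 M × 0.02 L = 0.00776 mol
V_NaOH = 0.00776 mol ÷ 0.146 M = 0.05315 L = 53.2 mL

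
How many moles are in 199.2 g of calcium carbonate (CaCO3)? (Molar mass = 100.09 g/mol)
Moles = 199.2 g ÷ 100.09 g/mol = 1.99 mol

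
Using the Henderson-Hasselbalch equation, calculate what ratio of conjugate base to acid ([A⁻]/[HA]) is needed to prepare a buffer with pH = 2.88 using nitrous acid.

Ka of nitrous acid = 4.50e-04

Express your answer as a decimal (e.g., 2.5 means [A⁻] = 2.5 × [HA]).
[A⁻]/[HA] = 0.341

pKa = −log(4.50e-04) = 3.3468. pH = pKa + log([A⁻]/[HA]). 2.88 = 3.3468 + log(ratio). log(ratio) = 2.88 − 3.3468 = -0.4668. ratio = 10^(-0.4668) = 0.341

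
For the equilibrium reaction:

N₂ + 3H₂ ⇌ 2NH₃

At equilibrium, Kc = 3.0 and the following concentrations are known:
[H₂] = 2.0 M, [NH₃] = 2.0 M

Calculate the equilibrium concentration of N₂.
[N₂] = 0.1667 M

Kc = ([NH₃]^2) / ([N₂] × [H₂]^3) = 3.0
[N₂]^1 = (product terms)/(Kc · other reactant terms) = 4 / (3.0 · 8) = 0.16667
[N₂] = 0.1667 M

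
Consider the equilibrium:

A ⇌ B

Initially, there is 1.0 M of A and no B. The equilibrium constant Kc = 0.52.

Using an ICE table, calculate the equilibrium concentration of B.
[B] = 0.342 M

ICE: [A] = 1.0 − x, [B] = x.
Kc = x/(1.0 − x) = 0.52 ⇒ x = 0.52·1.0/(1 + 0.52) = 0.52/1.52 = 0.3421.
[B] = x = 0.342 M.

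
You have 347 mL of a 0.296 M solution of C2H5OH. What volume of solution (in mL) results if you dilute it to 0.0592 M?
Using M₁V₁ = M₂V₂:
0.296 × 347 = 0.0592 × V₂
V₂ = (0.296 × 347) / 0.0592 = 1735 mL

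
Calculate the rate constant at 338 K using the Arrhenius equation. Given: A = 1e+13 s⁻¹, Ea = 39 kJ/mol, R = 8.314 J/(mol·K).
9.39e+06 s⁻¹

k = A·exp(-Ea/(R·T)) = 1e+13·exp(-39000/(8.314·338)) = 1e+13·exp(-13.8784) = 1e+13·9.3909e-07 = 9.39e+06 s⁻¹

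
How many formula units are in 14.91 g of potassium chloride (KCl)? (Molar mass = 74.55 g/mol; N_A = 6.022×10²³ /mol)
Moles = 14.91 g ÷ 74.55 g/mol = 0.2 mol
Formula units = 0.2 mol × 6.022×10²³ /mol = 1.204e+23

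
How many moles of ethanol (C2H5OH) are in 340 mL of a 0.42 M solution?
Moles = Molarity × Volume (L)
Moles = 0.42 M × 0.34 L = 0.1428 mol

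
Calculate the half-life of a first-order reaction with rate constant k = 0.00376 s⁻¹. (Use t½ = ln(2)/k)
184.35 s

t½ = ln(2)/k = 0.6931/0.00376 = 184.35 s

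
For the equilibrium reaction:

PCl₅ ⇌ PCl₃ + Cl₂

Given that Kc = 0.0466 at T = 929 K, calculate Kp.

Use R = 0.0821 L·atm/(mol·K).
K_p = 3.5542

Δn = (moles gaseous products) − (moles gaseous reactants) = 1
T = 929 K; RT = 0.0821 × 929 = 76.2709
Kp = Kc·(RT)^Δn = 0.0466 × (76.2709)^1 = 0.0466 × 76.2709 = 3.5542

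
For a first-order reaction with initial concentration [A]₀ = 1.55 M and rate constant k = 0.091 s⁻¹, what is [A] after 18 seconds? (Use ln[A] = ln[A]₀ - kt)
0.3013 M

ln[A] = ln[A]₀ - k·t = ln(1.55) - (0.091)·(18) = 0.4383 - 1.6380 = -1.1997
[A] = e^(-1.1997) = 0.3013 M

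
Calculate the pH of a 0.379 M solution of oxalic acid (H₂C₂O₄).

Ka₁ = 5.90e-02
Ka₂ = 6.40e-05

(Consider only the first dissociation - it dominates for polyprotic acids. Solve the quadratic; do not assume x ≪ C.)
pH = 0.91

x² + Ka₁·x − Ka₁·C = 0 with Ka₁ = 5.90e-02, C = 0.379.
x = (−Ka₁ + √(Ka₁² + 4·Ka₁·C))/2 = 1.2292e-01 M, so pH = 0.91.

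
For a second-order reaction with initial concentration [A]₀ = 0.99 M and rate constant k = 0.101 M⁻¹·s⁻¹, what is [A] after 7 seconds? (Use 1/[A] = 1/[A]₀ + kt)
0.5824 M

1/[A] = 1/[A]₀ + k·t = 1/0.99 + (0.101)·(7) = 1.0101 + 0.7070 = 1.7171
[A] = 1/1.7171 = 0.5824 M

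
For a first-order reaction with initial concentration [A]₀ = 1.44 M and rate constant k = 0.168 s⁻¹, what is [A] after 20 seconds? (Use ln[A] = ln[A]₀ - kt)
0.0500 M

ln[A] = ln[A]₀ - k·t = ln(1.44) - (0.168)·(20) = 0.3646 - 3.3600 = -2.9954
[A] = e^(-2.9954) = 0.0500 M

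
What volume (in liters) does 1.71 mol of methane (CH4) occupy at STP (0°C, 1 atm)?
At STP, 1 mol of gas occupies 22.4 L
Volume = 1.71 mol × 22.4 L/mol = 38.30 L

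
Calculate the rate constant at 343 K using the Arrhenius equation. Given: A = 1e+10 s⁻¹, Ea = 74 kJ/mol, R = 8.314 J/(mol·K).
5.37e-02 s⁻¹

k = A·exp(-Ea/(R·T)) = 1e+10·exp(-74000/(8.314·343)) = 1e+10·exp(-25.9494) = 1e+10·5.3742e-12 = 5.37e-02 s⁻¹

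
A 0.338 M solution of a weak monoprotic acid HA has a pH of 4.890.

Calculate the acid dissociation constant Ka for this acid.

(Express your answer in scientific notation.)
K_a = 4.91e-10

[H⁺] = 10^(−pH) = 10^(−4.890) = 1.288e-05 M. For HA ⇌ H⁺ + A⁻, Ka = x²/(C − x) = (1.288e-05)²/(0.338 − 1.288e-05) = 4.91e-10.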